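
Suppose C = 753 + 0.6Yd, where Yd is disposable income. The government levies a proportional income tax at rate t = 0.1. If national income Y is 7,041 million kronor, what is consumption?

C = 4555.14

Yd = (1 − 0.1)(7041) = 0.9(7041) = 6336.9
C = 753 + 0.6(6336.9) = 753 + 3802.14 = 4555.14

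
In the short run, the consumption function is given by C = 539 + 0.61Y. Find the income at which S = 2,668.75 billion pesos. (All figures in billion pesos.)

Y = 8225

S = Y − C = -539 + 0.39Y
-539 + 0.39Y = 2668.75, so 0.39Y = 3207.75 and Y = 8225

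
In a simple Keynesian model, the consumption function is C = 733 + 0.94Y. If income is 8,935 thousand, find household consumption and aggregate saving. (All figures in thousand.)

C = 9131.9; S = -196.9

C = 733 + 0.94(8935) = 733 + 8398.9 = 9131.9
S = Y − C = 8935 − 9131.9 = -196.9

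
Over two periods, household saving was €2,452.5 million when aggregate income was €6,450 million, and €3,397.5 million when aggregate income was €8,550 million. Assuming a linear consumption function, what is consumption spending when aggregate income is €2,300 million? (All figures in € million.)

C = 1715

MPS = ΔS/ΔY = (3397.5 − 2452.5)/(8550 − 6450) = 945/2100 = 0.45
MPC = 1 − MPS = 0.55
Autonomous saving = 2452.5 − 0.45(6450) = -450, so a = 450
C = 450 + 0.55(2300) = 450 + 1265 = 1715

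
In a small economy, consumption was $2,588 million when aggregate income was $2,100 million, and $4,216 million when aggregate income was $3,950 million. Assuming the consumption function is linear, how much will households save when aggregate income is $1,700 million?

S = -536

MPC = (4216 − 2588)/(3950 − 2100) = 1628/1850 = 0.88
a = 2588 − 0.88(2100) = 2588 − 1848 = 740
C = 740 + 0.88(1700) = 2236
S = 1700 − 2236 = -536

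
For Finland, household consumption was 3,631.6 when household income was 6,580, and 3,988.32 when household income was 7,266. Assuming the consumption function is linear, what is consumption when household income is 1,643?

C = 1064.36

MPC = (3988.32 − 3631.6)/(7266 − 6580) = 356.72/686 = 0.52
a = 3631.6 − 0.52(6580) = 3631.6 − 3421.6 = 210
C = 210 + 0.52(1643) = 210 + 854.36 = 1064.36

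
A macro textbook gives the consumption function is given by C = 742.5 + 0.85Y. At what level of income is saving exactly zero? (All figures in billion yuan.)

At break-even, C = Y: 742.5 + 0.85Y = Y
0.15Y = 742.5, so Y = 742.5/0.15 = 4950

Y = 4950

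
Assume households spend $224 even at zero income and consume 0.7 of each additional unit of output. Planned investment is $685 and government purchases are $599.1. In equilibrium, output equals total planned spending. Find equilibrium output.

Y = 5027

Y = C + I + G = 224 + 0.7Y + 685 + 599.1
Y − 0.7Y = 1508.1
0.3Y = 1508.1, so Y = 1508.1/0.3 = 5027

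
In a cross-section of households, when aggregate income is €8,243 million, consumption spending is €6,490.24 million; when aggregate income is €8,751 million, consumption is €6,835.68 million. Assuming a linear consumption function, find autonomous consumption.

MPC = ΔC/ΔY = (6835.68 − 6490.24)/(8751 − 8243) = 345.44/508 = 0.68
a = C − MPC·Y = 6490.24 − 0.68(8243) = 6490.24 − 5605.24 = 885

a = 885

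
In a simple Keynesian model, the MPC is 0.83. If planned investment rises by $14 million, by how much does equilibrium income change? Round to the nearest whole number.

The multiplier is 1/(1 − MPC) = 1/0.17.
ΔY = 14/0.17 = 82.35 ≈ 82

ΔY ≈ 82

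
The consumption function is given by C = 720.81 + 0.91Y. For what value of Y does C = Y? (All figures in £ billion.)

Y = 8009

At break-even, C = Y: 720.81 + 0.91Y = Y
0.09Y = 720.81, so Y = 720.81/0.09 = 8009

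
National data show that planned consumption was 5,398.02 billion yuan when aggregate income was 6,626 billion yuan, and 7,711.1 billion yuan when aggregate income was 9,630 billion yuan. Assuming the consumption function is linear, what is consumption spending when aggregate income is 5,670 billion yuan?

MPC = (7711.1 − 5398.02)/(9630 − 6626) = 2313.08/3004 = 0.77
a = 5398.02 − 0.77(6626) = 5398.02 − 5102.02 = 296
C = 296 + 0.77(5670) = 296 + 4365.9 = 4661.9

C = 4661.9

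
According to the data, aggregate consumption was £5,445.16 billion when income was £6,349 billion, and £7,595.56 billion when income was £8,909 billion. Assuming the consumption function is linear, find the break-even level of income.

MPC = (7595.56 − 5445.16)/(8909 − 6349) = 2150.4/2560 = 0.84
a = 5445.16 − 0.84(6349) = 5445.16 − 5333.16 = 112
Break-even: Y = a/(1−MPC) = 112/0.16 = 700

Y = 700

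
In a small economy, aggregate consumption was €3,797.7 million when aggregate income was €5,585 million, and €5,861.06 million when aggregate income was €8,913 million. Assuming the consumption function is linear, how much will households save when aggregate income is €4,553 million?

S = 1395.14

MPC = (5861.06 − 3797.7)/(8913 − 5585) = 2063.36/3328 = 0.62
a = 3797.7 − 0.62(5585) = 3797.7 − 3462.7 = 335
C = 335 + 0.62(4553) = 3157.86
S = 4553 − 3157.86 = 1395.14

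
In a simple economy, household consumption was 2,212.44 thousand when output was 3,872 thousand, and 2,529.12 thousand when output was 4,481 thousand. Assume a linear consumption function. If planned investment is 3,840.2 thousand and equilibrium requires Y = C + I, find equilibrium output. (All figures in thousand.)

MPC = (2529.12 − 2212.44)/(4481 − 3872) = 316.68/609 = 0.52
a = 2212.44 − 0.52(3872) = 199
Equilibrium: Y = 199 + 0.52Y + 3840.2
0.48Y = 4039.2, so Y = 4039.2/0.48 = 8415

Y = 8415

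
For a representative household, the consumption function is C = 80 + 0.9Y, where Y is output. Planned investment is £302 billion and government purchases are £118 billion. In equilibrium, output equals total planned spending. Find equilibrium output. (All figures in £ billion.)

Y = 5000

Y = C + I + G = 80 + 0.9Y + 302 + 118
Y − 0.9Y = 500
0.1Y = 500, so Y = 500/0.1 = 5000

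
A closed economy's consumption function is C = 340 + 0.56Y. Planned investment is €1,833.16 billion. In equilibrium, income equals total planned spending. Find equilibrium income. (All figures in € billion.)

Y = 4939

Y = C + I = 340 + 0.56Y + 1833.16
Y − 0.56Y = 2173.16
0.44Y = 2173.16, so Y = 2173.16/0.44 = 4939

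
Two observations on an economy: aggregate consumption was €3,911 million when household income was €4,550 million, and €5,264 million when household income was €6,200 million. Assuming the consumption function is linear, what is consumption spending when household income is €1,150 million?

MPC = (5264 − 3911)/(6200 − 4550) = 1353/1650 = 0.82
a = 3911 − 0.82(4550) = 3911 − 3731 = 180
C = 180 + 0.82(1150) = 180 + 943 = 1123

C = 1123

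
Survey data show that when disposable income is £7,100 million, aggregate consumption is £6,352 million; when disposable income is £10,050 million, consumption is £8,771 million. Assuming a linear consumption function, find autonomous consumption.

a = 530

MPC = ΔC/ΔY = (8771 − 6352)/(10050 − 7100) = 2419/2950 = 0.82
a = C − MPC·Y = 6352 − 0.82(7100) = 6352 − 5822 = 530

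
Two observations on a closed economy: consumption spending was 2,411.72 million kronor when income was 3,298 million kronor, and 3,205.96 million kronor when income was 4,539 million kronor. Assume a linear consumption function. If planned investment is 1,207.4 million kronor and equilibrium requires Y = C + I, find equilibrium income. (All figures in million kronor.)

MPC = (3205.96 − 2411.72)/(4539 − 3298) = 794.24/1241 = 0.64
a = 2411.72 − 0.64(3298) = 301
Equilibrium: Y = 301 + 0.64Y + 1207.4
0.36Y = 1508.4, so Y = 1508.4/0.36 = 4190

Y = 4190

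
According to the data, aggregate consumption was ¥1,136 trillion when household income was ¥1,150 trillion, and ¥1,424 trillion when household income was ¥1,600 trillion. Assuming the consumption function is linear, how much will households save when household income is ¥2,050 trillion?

S = 338

MPC = (1424 − 1136)/(1600 − 1150) = 288/450 = 0.64
a = 1136 − 0.64(1150) = 1136 − 736 = 400
C = 400 + 0.64(2050) = 1712
S = 2050 − 1712 = 338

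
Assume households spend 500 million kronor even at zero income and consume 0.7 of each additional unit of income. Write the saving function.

S = Y − C = Y − (500 + 0.7Y) = -500 + (1 − 0.7)Y

S = -500 + 0.3Y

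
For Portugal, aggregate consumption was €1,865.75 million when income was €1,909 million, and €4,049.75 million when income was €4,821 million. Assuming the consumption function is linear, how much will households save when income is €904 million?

S = -208

MPC = (4049.75 − 1865.75)/(4821 − 1909) = 2184/2912 = 0.75
a = 1865.75 − 0.75(1909) = 1865.75 − 1431.75 = 434
C = 434 + 0.75(904) = 1112
S = 904 − 1112 = -208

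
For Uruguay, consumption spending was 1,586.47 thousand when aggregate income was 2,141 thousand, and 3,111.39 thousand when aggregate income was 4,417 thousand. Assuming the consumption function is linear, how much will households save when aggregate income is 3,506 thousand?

MPC = (3111.39 − 1586.47)/(4417 − 2141) = 1524.92/2276 = 0.67
a = 1586.47 − 0.67(2141) = 1586.47 − 1434.47 = 152
C = 152 + 0.67(3506) = 2501.02
S = 3506 − 2501.02 = 1004.98

S = 1004.98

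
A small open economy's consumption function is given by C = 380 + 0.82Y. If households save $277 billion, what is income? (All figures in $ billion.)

Y = 3650

S = Y − C = -380 + 0.18Y
-380 + 0.18Y = 277, so 0.18Y = 657 and Y = 3650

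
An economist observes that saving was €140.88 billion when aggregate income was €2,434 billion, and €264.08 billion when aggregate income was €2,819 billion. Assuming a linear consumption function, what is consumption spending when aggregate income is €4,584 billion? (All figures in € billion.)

MPS = ΔS/ΔY = (264.08 − 140.88)/(2819 − 2434) = 123.2/385 = 0.32
MPC = 1 − MPS = 0.68
Autonomous saving = 140.88 − 0.32(2434) = -638, so a = 638
C = 638 + 0.68(4584) = 638 + 3117.12 = 3755.12

C = 3755.12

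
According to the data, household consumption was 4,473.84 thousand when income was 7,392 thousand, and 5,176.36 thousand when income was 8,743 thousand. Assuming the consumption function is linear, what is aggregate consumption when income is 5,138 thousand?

MPC = (5176.36 − 4473.84)/(8743 − 7392) = 702.52/1351 = 0.52
a = 4473.84 − 0.52(7392) = 4473.84 − 3843.84 = 630
C = 630 + 0.52(5138) = 630 + 2671.76 = 3301.76

C = 3301.76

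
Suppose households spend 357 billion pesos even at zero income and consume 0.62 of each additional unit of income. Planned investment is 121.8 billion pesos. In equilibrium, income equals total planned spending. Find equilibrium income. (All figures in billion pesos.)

Y = C + I = 357 + 0.62Y + 121.8
Y − 0.62Y = 478.8
0.38Y = 478.8, so Y = 478.8/0.38 = 1260

Y = 1260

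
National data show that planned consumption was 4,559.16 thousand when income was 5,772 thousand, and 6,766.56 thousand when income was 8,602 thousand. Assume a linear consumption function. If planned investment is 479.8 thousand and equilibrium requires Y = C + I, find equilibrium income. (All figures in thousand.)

Y = 2440

MPC = (6766.56 − 4559.16)/(8602 − 5772) = 2207.4/2830 = 0.78
a = 4559.16 − 0.78(5772) = 57
Equilibrium: Y = 57 + 0.78Y + 479.8
0.22Y = 536.8, so Y = 536.8/0.22 = 2440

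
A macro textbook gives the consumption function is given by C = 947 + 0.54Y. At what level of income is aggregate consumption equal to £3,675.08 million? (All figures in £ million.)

947 + 0.54Y = 3675.08
0.54Y = 2728.08, so Y = 2728.08/0.54 = 5052

Y = 5052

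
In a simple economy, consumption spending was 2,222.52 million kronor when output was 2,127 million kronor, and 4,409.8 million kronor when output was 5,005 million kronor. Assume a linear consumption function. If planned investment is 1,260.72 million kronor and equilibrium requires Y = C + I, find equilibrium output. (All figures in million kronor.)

MPC = (4409.8 − 2222.52)/(5005 − 2127) = 2187.28/2878 = 0.76
a = 2222.52 − 0.76(2127) = 606
Equilibrium: Y = 606 + 0.76Y + 1260.72
0.24Y = 1866.72, so Y = 1866.72/0.24 = 7778

Y = 7778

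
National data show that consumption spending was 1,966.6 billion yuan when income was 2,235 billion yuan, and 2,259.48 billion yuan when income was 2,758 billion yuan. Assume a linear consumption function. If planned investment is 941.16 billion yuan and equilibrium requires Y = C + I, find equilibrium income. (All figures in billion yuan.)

Y = 3764

MPC = (2259.48 − 1966.6)/(2758 − 2235) = 292.88/523 = 0.56
a = 1966.6 − 0.56(2235) = 715
Equilibrium: Y = 715 + 0.56Y + 941.16
0.44Y = 1656.16, so Y = 1656.16/0.44 = 3764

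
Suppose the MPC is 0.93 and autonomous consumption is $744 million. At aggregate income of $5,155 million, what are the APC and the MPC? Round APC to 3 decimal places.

APC = 1.074; MPC = 0.93

MPC = 0.93 (the slope of the consumption function)
C = 744 + 0.93(5155) = 5538.15, so APC = 5538.15/5155 = 1.074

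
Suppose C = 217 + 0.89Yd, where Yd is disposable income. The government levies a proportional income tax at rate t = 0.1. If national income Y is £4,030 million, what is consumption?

C = 3445.03

Yd = (1 − 0.1)(4030) = 0.9(4030) = 3627
C = 217 + 0.89(3627) = 217 + 3228.03 = 3445.03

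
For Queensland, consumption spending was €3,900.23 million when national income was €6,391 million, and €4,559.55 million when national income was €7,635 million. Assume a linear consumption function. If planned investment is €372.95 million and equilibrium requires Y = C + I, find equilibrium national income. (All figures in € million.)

Y = 1885

MPC = (4559.55 − 3900.23)/(7635 − 6391) = 659.32/1244 = 0.53
a = 3900.23 − 0.53(6391) = 513
Equilibrium: Y = 513 + 0.53Y + 372.95
0.47Y = 885.95, so Y = 885.95/0.47 = 1885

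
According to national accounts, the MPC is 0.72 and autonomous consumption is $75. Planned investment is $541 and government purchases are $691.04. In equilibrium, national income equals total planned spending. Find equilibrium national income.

Y = C + I + G = 75 + 0.72Y + 541 + 691.04
Y − 0.72Y = 1307.04
0.28Y = 1307.04, so Y = 1307.04/0.28 = 4668

Y = 4668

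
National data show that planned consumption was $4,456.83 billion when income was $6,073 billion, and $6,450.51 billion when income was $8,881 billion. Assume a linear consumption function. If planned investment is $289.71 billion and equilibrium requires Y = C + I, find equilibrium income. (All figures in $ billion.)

Y = 1499

MPC = (6450.51 − 4456.83)/(8881 − 6073) = 1993.68/2808 = 0.71
a = 4456.83 − 0.71(6073) = 145
Equilibrium: Y = 145 + 0.71Y + 289.71
0.29Y = 434.71, so Y = 434.71/0.29 = 1499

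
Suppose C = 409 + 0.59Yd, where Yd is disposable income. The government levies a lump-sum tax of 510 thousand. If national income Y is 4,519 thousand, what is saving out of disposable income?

S = 1234.69

Yd = Y − T = 4519 − 510 = 4009
C = 409 + 0.59(4009) = 409 + 2365.31 = 2774.31
S = Yd − C = 4009 − 2774.31 = 1234.69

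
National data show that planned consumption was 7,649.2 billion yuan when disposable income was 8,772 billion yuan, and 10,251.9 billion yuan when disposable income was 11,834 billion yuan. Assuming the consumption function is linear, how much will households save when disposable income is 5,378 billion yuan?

S = 613.7

MPC = (10251.9 − 7649.2)/(11834 − 8772) = 2602.7/3062 = 0.85
a = 7649.2 − 0.85(8772) = 7649.2 − 7456.2 = 193
C = 193 + 0.85(5378) = 4764.3
S = 5378 − 4764.3 = 613.7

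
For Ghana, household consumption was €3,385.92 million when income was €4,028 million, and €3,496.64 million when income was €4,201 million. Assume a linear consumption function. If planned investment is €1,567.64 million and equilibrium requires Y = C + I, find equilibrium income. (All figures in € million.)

Y = 6599

MPC = (3496.64 − 3385.92)/(4201 − 4028) = 110.72/173 = 0.64
a = 3385.92 − 0.64(4028) = 808
Equilibrium: Y = 808 + 0.64Y + 1567.64
0.36Y = 2375.64, so Y = 2375.64/0.36 = 6599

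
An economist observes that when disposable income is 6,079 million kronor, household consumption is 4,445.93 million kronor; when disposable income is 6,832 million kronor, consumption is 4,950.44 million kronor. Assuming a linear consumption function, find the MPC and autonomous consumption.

MPC = 0.67; a = 373

MPC = ΔC/ΔY = (4950.44 − 4445.93)/(6832 − 6079) = 504.51/753 = 0.67
a = C − MPC·Y = 4445.93 − 0.67(6079) = 4445.93 − 4072.93 = 373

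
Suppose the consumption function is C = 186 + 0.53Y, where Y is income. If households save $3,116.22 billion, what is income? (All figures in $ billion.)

S = Y − C = -186 + 0.47Y
-186 + 0.47Y = 3116.22, so 0.47Y = 3302.22 and Y = 7026

Y = 7026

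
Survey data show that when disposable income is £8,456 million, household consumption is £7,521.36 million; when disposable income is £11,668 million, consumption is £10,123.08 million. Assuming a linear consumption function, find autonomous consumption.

MPC = ΔC/ΔY = (10123.08 − 7521.36)/(11668 − 8456) = 2601.72/3212 = 0.81
a = C − MPC·Y = 7521.36 − 0.81(8456) = 7521.36 − 6849.36 = 672

a = 672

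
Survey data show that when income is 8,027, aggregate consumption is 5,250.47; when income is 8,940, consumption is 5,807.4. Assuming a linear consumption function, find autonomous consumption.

a = 354

MPC = ΔC/ΔY = (5807.4 − 5250.47)/(8940 − 8027) = 556.93/913 = 0.61
a = C − MPC·Y = 5250.47 − 0.61(8027) = 5250.47 − 4896.47 = 354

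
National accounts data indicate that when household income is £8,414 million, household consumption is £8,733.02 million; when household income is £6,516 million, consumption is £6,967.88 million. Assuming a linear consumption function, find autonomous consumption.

a = 908

MPC = ΔC/ΔY = (8733.02 − 6967.88)/(8414 − 6516) = 1765.14/1898 = 0.93
a = C − MPC·Y = 6967.88 − 0.93(6516) = 6967.88 − 6059.88 = 908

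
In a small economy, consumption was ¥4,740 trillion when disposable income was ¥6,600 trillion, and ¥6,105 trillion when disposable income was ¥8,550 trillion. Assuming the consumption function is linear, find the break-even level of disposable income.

MPC = (6105 − 4740)/(8550 − 6600) = 1365/1950 = 0.7
a = 4740 − 0.7(6600) = 4740 − 4620 = 120
Break-even: Y = a/(1−MPC) = 120/0.3 = 400

Y = 400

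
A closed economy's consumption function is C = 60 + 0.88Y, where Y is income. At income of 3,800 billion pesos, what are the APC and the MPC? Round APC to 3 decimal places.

APC = 0.896; MPC = 0.88

MPC = 0.88 (the slope of the consumption function)
C = 60 + 0.88(3800) = 3404, so APC = 3404/3800 = 0.896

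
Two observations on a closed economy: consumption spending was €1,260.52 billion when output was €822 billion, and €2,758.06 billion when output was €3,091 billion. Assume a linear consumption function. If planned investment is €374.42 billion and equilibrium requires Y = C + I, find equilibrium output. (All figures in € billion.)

Y = 3213

MPC = (2758.06 − 1260.52)/(3091 − 822) = 1497.54/2269 = 0.66
a = 1260.52 − 0.66(822) = 718
Equilibrium: Y = 718 + 0.66Y + 374.42
0.34Y = 1092.42, so Y = 1092.42/0.34 = 3213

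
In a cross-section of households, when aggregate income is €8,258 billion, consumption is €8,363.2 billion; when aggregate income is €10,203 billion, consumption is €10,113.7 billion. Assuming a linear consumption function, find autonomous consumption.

a = 931

MPC = ΔC/ΔY = (10113.7 − 8363.2)/(10203 − 8258) = 1750.5/1945 = 0.9
a = C − MPC·Y = 8363.2 − 0.9(8258) = 8363.2 − 7432.2 = 931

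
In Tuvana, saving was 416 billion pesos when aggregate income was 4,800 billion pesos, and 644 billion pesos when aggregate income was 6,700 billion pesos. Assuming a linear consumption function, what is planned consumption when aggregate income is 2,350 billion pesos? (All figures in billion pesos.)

C = 2228

MPS = ΔS/ΔY = (644 − 416)/(6700 − 4800) = 228/1900 = 0.12
MPC = 1 − MPS = 0.88
Autonomous saving = 416 − 0.12(4800) = -160, so a = 160
C = 160 + 0.88(2350) = 160 + 2068 = 2228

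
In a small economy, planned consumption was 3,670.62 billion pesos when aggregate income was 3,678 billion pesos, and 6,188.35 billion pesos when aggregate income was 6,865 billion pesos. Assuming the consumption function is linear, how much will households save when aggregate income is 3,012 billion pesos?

MPC = (6188.35 − 3670.62)/(6865 − 3678) = 2517.73/3187 = 0.79
a = 3670.62 − 0.79(3678) = 3670.62 − 2905.62 = 765
C = 765 + 0.79(3012) = 3144.48
S = 3012 − 3144.48 = -132.48

S = -132.48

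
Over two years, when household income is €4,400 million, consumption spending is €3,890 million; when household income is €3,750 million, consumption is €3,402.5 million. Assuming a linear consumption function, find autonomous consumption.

MPC = ΔC/ΔY = (3890 − 3402.5)/(4400 − 3750) = 487.5/650 = 0.75
a = C − MPC·Y = 3402.5 − 0.75(3750) = 3402.5 − 2812.5 = 590

a = 590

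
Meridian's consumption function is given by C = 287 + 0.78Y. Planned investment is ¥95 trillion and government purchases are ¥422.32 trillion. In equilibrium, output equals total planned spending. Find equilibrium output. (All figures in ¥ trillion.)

Y = C + I + G = 287 + 0.78Y + 95 + 422.32
Y − 0.78Y = 804.32
0.22Y = 804.32, so Y = 804.32/0.22 = 3656

Y = 3656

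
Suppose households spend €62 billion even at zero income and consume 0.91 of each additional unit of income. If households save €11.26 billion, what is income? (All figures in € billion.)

Y = 814

S = Y − C = -62 + 0.09Y
-62 + 0.09Y = 11.26, so 0.09Y = 73.26 and Y = 814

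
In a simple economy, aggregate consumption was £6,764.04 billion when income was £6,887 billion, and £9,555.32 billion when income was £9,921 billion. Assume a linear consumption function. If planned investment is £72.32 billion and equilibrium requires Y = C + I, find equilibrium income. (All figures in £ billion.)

MPC = (9555.32 − 6764.04)/(9921 − 6887) = 2791.28/3034 = 0.92
a = 6764.04 − 0.92(6887) = 428
Equilibrium: Y = 428 + 0.92Y + 72.32
0.08Y = 500.32, so Y = 500.32/0.08 = 6254

Y = 6254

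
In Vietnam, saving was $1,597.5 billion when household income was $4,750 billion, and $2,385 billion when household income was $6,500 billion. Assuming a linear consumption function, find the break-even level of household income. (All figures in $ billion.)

MPS = ΔS/ΔY = (2385 − 1597.5)/(6500 − 4750) = 787.5/1750 = 0.45
MPC = 1 − MPS = 0.55
From S(4750) = 1597.5: −a + 0.45(4750) = 1597.5, so a = 2137.5 − 1597.5 = 540
Break-even (S = 0): Y = a/MPS = 540/0.45 = 1200

Y = 1200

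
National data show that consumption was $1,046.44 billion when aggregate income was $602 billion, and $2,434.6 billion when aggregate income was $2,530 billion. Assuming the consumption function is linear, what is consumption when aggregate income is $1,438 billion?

C = 1648.36

MPC = (2434.6 − 1046.44)/(2530 − 602) = 1388.16/1928 = 0.72
a = 1046.44 − 0.72(602) = 1046.44 − 433.44 = 613
C = 613 + 0.72(1438) = 613 + 1035.36 = 1648.36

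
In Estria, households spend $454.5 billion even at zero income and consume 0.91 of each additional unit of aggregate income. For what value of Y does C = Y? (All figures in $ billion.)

At break-even, C = Y: 454.5 + 0.91Y = Y
0.09Y = 454.5, so Y = 454.5/0.09 = 5050

Y = 5050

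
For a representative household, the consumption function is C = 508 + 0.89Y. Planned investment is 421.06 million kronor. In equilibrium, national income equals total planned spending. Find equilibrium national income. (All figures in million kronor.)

Y = C + I = 508 + 0.89Y + 421.06
Y − 0.89Y = 929.06
0.11Y = 929.06, so Y = 929.06/0.11 = 8446

Y = 8446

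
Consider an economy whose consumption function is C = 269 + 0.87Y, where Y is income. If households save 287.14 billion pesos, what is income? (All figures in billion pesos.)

S = Y − C = -269 + 0.13Y
-269 + 0.13Y = 287.14, so 0.13Y = 556.14 and Y = 4278

Y = 4278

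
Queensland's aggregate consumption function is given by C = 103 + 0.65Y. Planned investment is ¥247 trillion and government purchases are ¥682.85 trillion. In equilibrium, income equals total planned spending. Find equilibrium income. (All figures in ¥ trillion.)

Y = C + I + G = 103 + 0.65Y + 247 + 682.85
Y − 0.65Y = 1032.85
0.35Y = 1032.85, so Y = 1032.85/0.35 = 2951

Y = 2951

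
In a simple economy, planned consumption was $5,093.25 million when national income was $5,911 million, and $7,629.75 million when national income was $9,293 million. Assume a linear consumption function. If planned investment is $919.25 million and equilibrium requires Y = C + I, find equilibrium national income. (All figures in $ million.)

Y = 6317

MPC = (7629.75 − 5093.25)/(9293 − 5911) = 2536.5/3382 = 0.75
a = 5093.25 − 0.75(5911) = 660
Equilibrium: Y = 660 + 0.75Y + 919.25
0.25Y = 1579.25, so Y = 1579.25/0.25 = 6317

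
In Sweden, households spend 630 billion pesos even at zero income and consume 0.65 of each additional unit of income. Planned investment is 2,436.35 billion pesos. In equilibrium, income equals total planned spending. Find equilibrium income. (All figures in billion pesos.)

Y = 8761

Y = C + I = 630 + 0.65Y + 2436.35
Y − 0.65Y = 3066.35
0.35Y = 3066.35, so Y = 3066.35/0.35 = 8761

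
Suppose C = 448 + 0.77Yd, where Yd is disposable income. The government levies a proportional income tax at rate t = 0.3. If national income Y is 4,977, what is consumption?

Yd = (1 − 0.3)(4977) = 0.7(4977) = 3483.9
C = 448 + 0.77(3483.9) = 448 + 2682.603 = 3130.603

C = 3130.603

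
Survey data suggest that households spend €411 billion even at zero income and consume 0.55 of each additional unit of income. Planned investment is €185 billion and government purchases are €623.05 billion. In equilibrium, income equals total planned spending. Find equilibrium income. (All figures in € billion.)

Y = 2709

Y = C + I + G = 411 + 0.55Y + 185 + 623.05
Y − 0.55Y = 1219.05
0.45Y = 1219.05, so Y = 1219.05/0.45 = 2709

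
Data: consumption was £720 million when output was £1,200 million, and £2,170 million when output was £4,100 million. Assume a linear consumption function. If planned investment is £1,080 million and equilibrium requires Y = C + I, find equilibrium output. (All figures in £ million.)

MPC = (2170 − 720)/(4100 − 1200) = 1450/2900 = 0.5
a = 720 − 0.5(1200) = 120
Equilibrium: Y = 120 + 0.5Y + 1080
0.5Y = 1200, so Y = 1200/0.5 = 2400

Y = 2400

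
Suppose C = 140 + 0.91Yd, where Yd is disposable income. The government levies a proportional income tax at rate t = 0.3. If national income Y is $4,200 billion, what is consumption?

Yd = (1 − 0.3)(4200) = 0.7(4200) = 2940
C = 140 + 0.91(2940) = 140 + 2675.4 = 2815.4

C = 2815.4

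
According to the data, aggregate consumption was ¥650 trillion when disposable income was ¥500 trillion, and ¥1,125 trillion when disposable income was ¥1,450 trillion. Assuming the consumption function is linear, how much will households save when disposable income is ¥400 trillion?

S = -200

MPC = (1125 − 650)/(1450 − 500) = 475/950 = 0.5
a = 650 − 0.5(500) = 650 − 250 = 400
C = 400 + 0.5(400) = 600
S = 400 − 600 = -200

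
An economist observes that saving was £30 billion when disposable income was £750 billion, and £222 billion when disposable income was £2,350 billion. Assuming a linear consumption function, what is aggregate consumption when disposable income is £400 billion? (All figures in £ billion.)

C = 412

MPS = ΔS/ΔY = (222 − 30)/(2350 − 750) = 192/1600 = 0.12
MPC = 1 − MPS = 0.88
Autonomous saving = 30 − 0.12(750) = -60, so a = 60
C = 60 + 0.88(400) = 60 + 352 = 412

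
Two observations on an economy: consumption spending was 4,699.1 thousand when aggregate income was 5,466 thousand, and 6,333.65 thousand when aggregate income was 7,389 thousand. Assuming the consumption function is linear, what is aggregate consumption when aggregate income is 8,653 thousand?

MPC = (6333.65 − 4699.1)/(7389 − 5466) = 1634.55/1923 = 0.85
a = 4699.1 − 0.85(5466) = 4699.1 − 4646.1 = 53
C = 53 + 0.85(8653) = 53 + 7355.05 = 7408.05

C = 7408.05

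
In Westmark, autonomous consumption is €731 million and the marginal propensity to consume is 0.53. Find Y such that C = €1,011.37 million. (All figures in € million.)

731 + 0.53Y = 1011.37
0.53Y = 280.37, so Y = 280.37/0.53 = 529

Y = 529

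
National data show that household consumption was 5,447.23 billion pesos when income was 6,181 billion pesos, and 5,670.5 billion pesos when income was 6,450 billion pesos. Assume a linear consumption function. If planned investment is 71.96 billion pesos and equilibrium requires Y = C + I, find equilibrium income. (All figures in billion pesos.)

MPC = (5670.5 − 5447.23)/(6450 − 6181) = 223.27/269 = 0.83
a = 5447.23 − 0.83(6181) = 317
Equilibrium: Y = 317 + 0.83Y + 71.96
0.17Y = 388.96, so Y = 388.96/0.17 = 2288

Y = 2288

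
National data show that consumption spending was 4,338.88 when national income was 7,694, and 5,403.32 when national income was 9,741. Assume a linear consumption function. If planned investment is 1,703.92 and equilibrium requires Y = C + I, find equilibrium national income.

Y = 4254

MPC = (5403.32 − 4338.88)/(9741 − 7694) = 1064.44/2047 = 0.52
a = 4338.88 − 0.52(7694) = 338
Equilibrium: Y = 338 + 0.52Y + 1703.92
0.48Y = 2041.92, so Y = 2041.92/0.48 = 4254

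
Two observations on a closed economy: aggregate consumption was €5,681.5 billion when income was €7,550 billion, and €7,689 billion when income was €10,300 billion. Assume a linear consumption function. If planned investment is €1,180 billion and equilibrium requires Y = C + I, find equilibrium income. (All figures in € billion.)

Y = 5000

MPC = (7689 − 5681.5)/(10300 − 7550) = 2007.5/2750 = 0.73
a = 5681.5 − 0.73(7550) = 170
Equilibrium: Y = 170 + 0.73Y + 1180
0.27Y = 1350, so Y = 1350/0.27 = 5000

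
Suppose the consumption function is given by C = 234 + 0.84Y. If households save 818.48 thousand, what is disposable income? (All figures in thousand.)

Y = 6578

S = Y − C = -234 + 0.16Y
-234 + 0.16Y = 818.48, so 0.16Y = 1052.48 and Y = 6578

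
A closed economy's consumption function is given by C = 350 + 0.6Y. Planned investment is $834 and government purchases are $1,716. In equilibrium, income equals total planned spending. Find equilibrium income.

Y = 7250

Y = C + I + G = 350 + 0.6Y + 834 + 1716
Y − 0.6Y = 2900
0.4Y = 2900, so Y = 2900/0.4 = 7250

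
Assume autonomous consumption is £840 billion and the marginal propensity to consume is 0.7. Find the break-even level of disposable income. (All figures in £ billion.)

At break-even, C = Y: 840 + 0.7Y = Y
0.3Y = 840, so Y = 840/0.3 = 2800

Y = 2800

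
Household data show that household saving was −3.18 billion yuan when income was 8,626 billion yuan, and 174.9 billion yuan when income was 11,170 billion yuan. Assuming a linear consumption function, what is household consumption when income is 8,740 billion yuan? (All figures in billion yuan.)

MPS = ΔS/ΔY = (174.9 − (-3.18))/(11170 − 8626) = 178.08/2544 = 0.07
MPC = 1 − MPS = 0.93
Autonomous saving = -3.18 − 0.07(8626) = -607, so a = 607
C = 607 + 0.93(8740) = 607 + 8128.2 = 8735.2

C = 8735.2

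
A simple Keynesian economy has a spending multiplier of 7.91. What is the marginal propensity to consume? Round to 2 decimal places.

MPC = 0.87

k = 1/(1 − MPC), so 1 − MPC = 1/k = 1/7.91 = 0.1264
MPC = 1 − 0.1264 = 0.87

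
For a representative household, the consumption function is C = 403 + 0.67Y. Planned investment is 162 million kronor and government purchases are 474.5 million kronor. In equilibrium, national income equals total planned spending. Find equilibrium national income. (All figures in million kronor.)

Y = C + I + G = 403 + 0.67Y + 162 + 474.5
Y − 0.67Y = 1039.5
0.33Y = 1039.5, so Y = 1039.5/0.33 = 3150

Y = 3150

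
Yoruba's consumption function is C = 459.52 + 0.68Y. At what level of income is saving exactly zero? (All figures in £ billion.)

Y = 1436

At break-even, C = Y: 459.52 + 0.68Y = Y
0.32Y = 459.52, so Y = 459.52/0.32 = 1436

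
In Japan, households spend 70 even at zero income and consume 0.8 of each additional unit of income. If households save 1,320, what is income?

Y = 6950

S = Y − C = -70 + 0.2Y
-70 + 0.2Y = 1320, so 0.2Y = 1390 and Y = 6950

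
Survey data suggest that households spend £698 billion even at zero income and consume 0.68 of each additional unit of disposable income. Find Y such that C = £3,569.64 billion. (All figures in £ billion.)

Y = 4223

698 + 0.68Y = 3569.64
0.68Y = 2871.64, so Y = 2871.64/0.68 = 4223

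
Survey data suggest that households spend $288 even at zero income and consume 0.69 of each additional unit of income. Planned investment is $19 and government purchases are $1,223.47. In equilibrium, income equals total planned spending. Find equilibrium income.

Y = C + I + G = 288 + 0.69Y + 19 + 1223.47
Y − 0.69Y = 1530.47
0.31Y = 1530.47, so Y = 1530.47/0.31 = 4937

Y = 4937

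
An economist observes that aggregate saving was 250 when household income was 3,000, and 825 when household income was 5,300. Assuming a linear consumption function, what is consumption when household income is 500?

MPS = ΔS/ΔY = (825 − 250)/(5300 − 3000) = 575/2300 = 0.25
MPC = 1 − MPS = 0.75
Autonomous saving = 250 − 0.25(3000) = -500, so a = 500
C = 500 + 0.75(500) = 500 + 375 = 875

C = 875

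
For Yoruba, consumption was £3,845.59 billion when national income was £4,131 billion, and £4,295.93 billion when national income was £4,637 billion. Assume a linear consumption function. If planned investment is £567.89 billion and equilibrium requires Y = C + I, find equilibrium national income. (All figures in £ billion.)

Y = 6699

MPC = (4295.93 − 3845.59)/(4637 − 4131) = 450.34/506 = 0.89
a = 3845.59 − 0.89(4131) = 169
Equilibrium: Y = 169 + 0.89Y + 567.89
0.11Y = 736.89, so Y = 736.89/0.11 = 6699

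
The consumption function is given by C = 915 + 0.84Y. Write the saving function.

S = Y − C = Y − (915 + 0.84Y) = -915 + (1 − 0.84)Y

S = -915 + 0.16Y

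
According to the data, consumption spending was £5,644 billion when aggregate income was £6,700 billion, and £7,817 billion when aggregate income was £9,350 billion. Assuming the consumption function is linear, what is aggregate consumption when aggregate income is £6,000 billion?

MPC = (7817 − 5644)/(9350 − 6700) = 2173/2650 = 0.82
a = 5644 − 0.82(6700) = 5644 − 5494 = 150
C = 150 + 0.82(6000) = 150 + 4920 = 5070

C = 5070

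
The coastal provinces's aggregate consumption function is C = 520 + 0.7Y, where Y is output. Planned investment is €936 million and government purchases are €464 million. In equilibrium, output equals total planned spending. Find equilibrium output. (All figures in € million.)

Y = C + I + G = 520 + 0.7Y + 936 + 464
Y − 0.7Y = 1920
0.3Y = 1920, so Y = 1920/0.3 = 6400

Y = 6400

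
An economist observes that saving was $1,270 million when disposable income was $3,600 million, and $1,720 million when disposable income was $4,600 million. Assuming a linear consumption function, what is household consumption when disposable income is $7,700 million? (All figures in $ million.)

C = 4585

MPS = ΔS/ΔY = (1720 − 1270)/(4600 − 3600) = 450/1000 = 0.45
MPC = 1 − MPS = 0.55
Autonomous saving = 1270 − 0.45(3600) = -350, so a = 350
C = 350 + 0.55(7700) = 350 + 4235 = 4585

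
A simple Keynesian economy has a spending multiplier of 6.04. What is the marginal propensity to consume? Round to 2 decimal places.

k = 1/(1 − MPC), so 1 − MPC = 1/k = 1/6.04 = 0.1656
MPC = 1 − 0.1656 = 0.83

MPC = 0.83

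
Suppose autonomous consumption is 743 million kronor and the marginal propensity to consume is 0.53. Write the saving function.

S = Y − C = Y − (743 + 0.53Y) = -743 + (1 − 0.53)Y

S = -743 + 0.47Y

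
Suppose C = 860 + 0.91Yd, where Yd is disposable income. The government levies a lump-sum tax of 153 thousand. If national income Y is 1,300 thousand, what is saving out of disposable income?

Yd = Y − T = 1300 − 153 = 1147
C = 860 + 0.91(1147) = 860 + 1043.77 = 1903.77
S = Yd − C = 1147 − 1903.77 = -756.77

S = -756.77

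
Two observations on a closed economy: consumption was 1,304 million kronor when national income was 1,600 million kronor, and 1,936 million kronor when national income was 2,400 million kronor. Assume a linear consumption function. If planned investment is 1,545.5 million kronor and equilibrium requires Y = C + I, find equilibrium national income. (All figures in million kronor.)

MPC = (1936 − 1304)/(2400 − 1600) = 632/800 = 0.79
a = 1304 − 0.79(1600) = 40
Equilibrium: Y = 40 + 0.79Y + 1545.5
0.21Y = 1585.5, so Y = 1585.5/0.21 = 7550

Y = 7550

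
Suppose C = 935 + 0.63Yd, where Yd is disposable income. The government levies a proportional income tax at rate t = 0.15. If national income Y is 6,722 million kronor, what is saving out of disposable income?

S = 1179.069

Yd = (1 − 0.15)(6722) = 0.85(6722) = 5713.7
C = 935 + 0.63(5713.7) = 935 + 3599.631 = 4534.631
S = Yd − C = 5713.7 − 4534.631 = 1179.069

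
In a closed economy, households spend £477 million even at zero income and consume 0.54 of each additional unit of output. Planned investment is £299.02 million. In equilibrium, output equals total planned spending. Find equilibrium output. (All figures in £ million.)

Y = C + I = 477 + 0.54Y + 299.02
Y − 0.54Y = 776.02
0.46Y = 776.02, so Y = 776.02/0.46 = 1687

Y = 1687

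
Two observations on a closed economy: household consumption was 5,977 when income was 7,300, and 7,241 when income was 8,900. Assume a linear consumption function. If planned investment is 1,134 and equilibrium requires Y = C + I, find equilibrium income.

Y = 6400

MPC = (7241 − 5977)/(8900 − 7300) = 1264/1600 = 0.79
a = 5977 − 0.79(7300) = 210
Equilibrium: Y = 210 + 0.79Y + 1134
0.21Y = 1344, so Y = 1344/0.21 = 6400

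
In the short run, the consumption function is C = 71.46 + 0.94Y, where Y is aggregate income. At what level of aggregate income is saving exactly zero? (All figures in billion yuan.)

At break-even, C = Y: 71.46 + 0.94Y = Y
0.06Y = 71.46, so Y = 71.46/0.06 = 1191

Y = 1191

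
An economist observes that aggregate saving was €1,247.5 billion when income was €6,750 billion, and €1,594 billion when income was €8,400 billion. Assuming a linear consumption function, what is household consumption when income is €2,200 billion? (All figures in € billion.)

MPS = ΔS/ΔY = (1594 − 1247.5)/(8400 − 6750) = 346.5/1650 = 0.21
MPC = 1 − MPS = 0.79
Autonomous saving = 1247.5 − 0.21(6750) = -170, so a = 170
C = 170 + 0.79(2200) = 170 + 1738 = 1908

C = 1908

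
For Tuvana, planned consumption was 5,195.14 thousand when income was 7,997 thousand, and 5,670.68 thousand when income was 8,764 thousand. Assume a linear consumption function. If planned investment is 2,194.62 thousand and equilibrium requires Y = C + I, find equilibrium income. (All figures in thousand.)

MPC = (5670.68 − 5195.14)/(8764 − 7997) = 475.54/767 = 0.62
a = 5195.14 − 0.62(7997) = 237
Equilibrium: Y = 237 + 0.62Y + 2194.62
0.38Y = 2431.62, so Y = 2431.62/0.38 = 6399

Y = 6399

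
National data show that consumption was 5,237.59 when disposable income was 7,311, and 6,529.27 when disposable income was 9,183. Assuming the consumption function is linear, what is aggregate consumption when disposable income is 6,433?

C = 4631.77

MPC = (6529.27 − 5237.59)/(9183 − 7311) = 1291.68/1872 = 0.69
a = 5237.59 − 0.69(7311) = 5237.59 − 5044.59 = 193
C = 193 + 0.69(6433) = 193 + 4438.77 = 4631.77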